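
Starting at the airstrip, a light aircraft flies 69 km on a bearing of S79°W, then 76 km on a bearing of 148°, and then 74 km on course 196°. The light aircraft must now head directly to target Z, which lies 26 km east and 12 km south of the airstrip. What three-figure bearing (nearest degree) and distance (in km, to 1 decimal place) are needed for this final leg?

028°, 155.4 km

Leg 1 (S79°W, 69 km): east 69 sin 259° = -67.73, north 69 cos 259° = -13.17
Leg 2 (148°, 76 km): east 76 sin 148° = 40.27, north 76 cos 148° = -64.45
Leg 3 (196°, 74 km): east 74 sin 196° = -20.40, north 74 cos 196° = -71.13
Current position: (-47.86, -148.75). Target: (26, -12). Remaining: Δeast = 73.86, Δnorth = 136.75.
Bearing = atan2(73.86, 136.75) mod 360° = 28.37°; distance = √((73.86)² + (136.75)²) = 155.420 km.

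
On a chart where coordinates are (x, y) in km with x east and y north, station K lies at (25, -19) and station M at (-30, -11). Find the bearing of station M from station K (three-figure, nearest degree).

Δeast = -30 − 25 = -55.00; Δnorth = -11 − -19 = 8.00.
Bearing = atan2(Δeast, Δnorth) mod 360° = 278.28° ≈ 278°.

278°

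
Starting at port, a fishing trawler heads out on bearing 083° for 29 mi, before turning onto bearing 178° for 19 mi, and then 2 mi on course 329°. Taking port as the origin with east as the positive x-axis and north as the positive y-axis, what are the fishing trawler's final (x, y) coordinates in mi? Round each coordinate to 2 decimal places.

Leg 1 (083°, 29 mi): east 29 sin 83° = 28.78, north 29 cos 83° = 3.53
Leg 2 (178°, 19 mi): east 19 sin 178° = 0.66, north 19 cos 178° = -18.99
Leg 3 (329°, 2 mi): east 2 sin 329° = -1.03, north 2 cos 329° = 1.71
Summing: 28.42 mi east, -13.74 mi north → (28.42, -13.74).

(28.42, -13.74)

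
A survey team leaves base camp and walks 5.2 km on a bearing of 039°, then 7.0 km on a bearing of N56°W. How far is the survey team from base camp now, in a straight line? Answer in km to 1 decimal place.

8.3 km

Leg 1 (039°, 5.2 km): east 5.2 sin 39° = 3.27, north 5.2 cos 39° = 4.04
Leg 2 (N56°W, 7.0 km): east 7.0 sin 304° = -5.80, north 7.0 cos 304° = 3.91
Net: -2.53 east, 7.96 north. Distance = √((-2.53)² + (7.96)²) = 8.348 km.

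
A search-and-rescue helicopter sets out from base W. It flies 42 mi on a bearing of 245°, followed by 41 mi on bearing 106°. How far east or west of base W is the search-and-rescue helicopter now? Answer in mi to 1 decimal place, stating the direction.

1.3 mi east

Leg 1 (245°, 42 mi): east 42 sin 245° = -38.06, north 42 cos 245° = -17.75
Leg 2 (106°, 41 mi): east 41 sin 106° = 39.41, north 41 cos 106° = -11.30
Net east component: 1.35 mi.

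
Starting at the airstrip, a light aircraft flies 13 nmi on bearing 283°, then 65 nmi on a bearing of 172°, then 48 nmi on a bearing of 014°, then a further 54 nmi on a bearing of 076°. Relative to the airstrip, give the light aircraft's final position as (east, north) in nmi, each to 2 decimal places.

(60.39, -1.81)

Leg 1 (283°, 13 nmi): east 13 sin 283° = -12.67, north 13 cos 283° = 2.92
Leg 2 (172°, 65 nmi): east 65 sin 172° = 9.05, north 65 cos 172° = -64.37
Leg 3 (014°, 48 nmi): east 48 sin 14° = 11.61, north 48 cos 14° = 46.57
Leg 4 (076°, 54 nmi): east 54 sin 76° = 52.40, north 54 cos 76° = 13.06
Summing: 60.39 nmi east, -1.81 nmi north → (60.39, -1.81).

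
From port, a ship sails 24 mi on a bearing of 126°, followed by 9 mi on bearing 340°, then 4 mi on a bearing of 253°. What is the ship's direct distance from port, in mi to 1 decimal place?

14.3 mi

Leg 1 (126°, 24 mi): east 24 sin 126° = 19.42, north 24 cos 126° = -14.11
Leg 2 (340°, 9 mi): east 9 sin 340° = -3.08, north 9 cos 340° = 8.46
Leg 3 (253°, 4 mi): east 4 sin 253° = -3.83, north 4 cos 253° = -1.17
Net: 12.51 east, -6.82 north. Distance = √((12.51)² + (-6.82)²) = 14.250 mi.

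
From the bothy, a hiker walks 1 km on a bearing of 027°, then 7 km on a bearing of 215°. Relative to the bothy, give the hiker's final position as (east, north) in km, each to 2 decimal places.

(-3.56, -4.84)

Leg 1 (027°, 1 km): east 1 sin 27° = 0.45, north 1 cos 27° = 0.89
Leg 2 (215°, 7 km): east 7 sin 215° = -4.02, north 7 cos 215° = -5.73
Summing: -3.56 km east, -4.84 km north → (-3.56, -4.84).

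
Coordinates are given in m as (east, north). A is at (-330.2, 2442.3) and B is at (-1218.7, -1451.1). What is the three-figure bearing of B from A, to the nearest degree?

Δeast = -1218.7 − -330.2 = -888.50; Δnorth = -1451.1 − 2442.3 = -3893.40.
Bearing = atan2(Δeast, Δnorth) mod 360° = 192.86° ≈ 193°.

193°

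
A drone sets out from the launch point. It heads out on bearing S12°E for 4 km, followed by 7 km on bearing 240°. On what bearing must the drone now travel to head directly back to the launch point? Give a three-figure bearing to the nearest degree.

Leg 1 (S12°E, 4 km): east 4 sin 168° = 0.83, north 4 cos 168° = -3.91
Leg 2 (240°, 7 km): east 7 sin 240° = -6.06, north 7 cos 240° = -3.50
Net displacement: -5.23 east, -7.41 north. Direction back to start is (5.23, 7.41): bearing = atan2(5.23, 7.41) mod 360° = 35.21° ≈ 035°.

035°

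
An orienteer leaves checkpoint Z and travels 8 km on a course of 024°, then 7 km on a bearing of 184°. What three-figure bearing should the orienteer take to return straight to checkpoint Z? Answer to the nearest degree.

Leg 1 (024°, 8 km): east 8 sin 24° = 3.25, north 8 cos 24° = 7.31
Leg 2 (184°, 7 km): east 7 sin 184° = -0.49, north 7 cos 184° = -6.98
Net displacement: 2.77 east, 0.33 north. Direction back to start is (-2.77, -0.33): bearing = atan2(-2.77, -0.33) mod 360° = 263.29° ≈ 263°.

263°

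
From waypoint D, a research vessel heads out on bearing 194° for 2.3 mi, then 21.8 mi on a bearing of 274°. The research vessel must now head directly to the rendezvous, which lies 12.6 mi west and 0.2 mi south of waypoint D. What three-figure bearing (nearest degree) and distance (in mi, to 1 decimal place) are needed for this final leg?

087°, 9.7 mi

Leg 1 (194°, 2.3 mi): east 2.3 sin 194° = -0.56, north 2.3 cos 194° = -2.23
Leg 2 (274°, 21.8 mi): east 21.8 sin 274° = -21.75, north 21.8 cos 274° = 1.52
Current position: (-22.30, -0.71). Target: (-12.6, -0.2). Remaining: Δeast = 9.70, Δnorth = 0.51.
Bearing = atan2(9.70, 0.51) mod 360° = 86.99°; distance = √((9.70)² + (0.51)²) = 9.717 mi.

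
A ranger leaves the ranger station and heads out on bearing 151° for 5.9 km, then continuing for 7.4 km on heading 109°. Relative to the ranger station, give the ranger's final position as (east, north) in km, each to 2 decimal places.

(9.86, -7.57)

Leg 1 (151°, 5.9 km): east 5.9 sin 151° = 2.86, north 5.9 cos 151° = -5.16
Leg 2 (109°, 7.4 km): east 7.4 sin 109° = 7.00, north 7.4 cos 109° = -2.41
Summing: 9.86 km east, -7.57 km north → (9.86, -7.57).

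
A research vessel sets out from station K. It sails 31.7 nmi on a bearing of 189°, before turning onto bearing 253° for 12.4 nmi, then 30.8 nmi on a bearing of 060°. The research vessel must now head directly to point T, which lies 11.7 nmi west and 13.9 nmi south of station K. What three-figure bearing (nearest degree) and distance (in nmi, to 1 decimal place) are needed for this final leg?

285°, 22.3 nmi

Leg 1 (189°, 31.7 nmi): east 31.7 sin 189° = -4.96, north 31.7 cos 189° = -31.31
Leg 2 (253°, 12.4 nmi): east 12.4 sin 253° = -11.86, north 12.4 cos 253° = -3.63
Leg 3 (060°, 30.8 nmi): east 30.8 sin 60° = 26.67, north 30.8 cos 60° = 15.40
Current position: (9.86, -19.54). Target: (-11.7, -13.9). Remaining: Δeast = -21.56, Δnorth = 5.64.
Bearing = atan2(-21.56, 5.64) mod 360° = 284.65°; distance = √((-21.56)² + (5.64)²) = 22.281 nmi.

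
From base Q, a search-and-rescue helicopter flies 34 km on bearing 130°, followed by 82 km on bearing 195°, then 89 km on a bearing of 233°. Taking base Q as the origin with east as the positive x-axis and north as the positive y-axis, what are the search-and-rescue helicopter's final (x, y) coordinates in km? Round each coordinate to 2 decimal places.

(-66.26, -154.62)

Leg 1 (130°, 34 km): east 34 sin 130° = 26.05, north 34 cos 130° = -21.85
Leg 2 (195°, 82 km): east 82 sin 195° = -21.22, north 82 cos 195° = -79.21
Leg 3 (233°, 89 km): east 89 sin 233° = -71.08, north 89 cos 233° = -53.56
Summing: -66.26 km east, -154.62 km north → (-66.26, -154.62).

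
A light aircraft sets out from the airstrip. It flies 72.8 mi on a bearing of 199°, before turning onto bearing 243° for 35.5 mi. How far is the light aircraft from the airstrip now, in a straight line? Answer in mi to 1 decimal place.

Leg 1 (199°, 72.8 mi): east 72.8 sin 199° = -23.70, north 72.8 cos 199° = -68.83
Leg 2 (243°, 35.5 mi): east 35.5 sin 243° = -31.63, north 35.5 cos 243° = -16.12
Net: -55.33 east, -84.95 north. Distance = √((-55.33)² + (-84.95)²) = 101.382 mi.

101.4 mi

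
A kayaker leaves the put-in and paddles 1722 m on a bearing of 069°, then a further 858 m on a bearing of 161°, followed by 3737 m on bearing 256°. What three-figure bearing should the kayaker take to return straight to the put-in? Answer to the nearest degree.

058°

Leg 1 (069°, 1722 m): east 1722 sin 69° = 1607.63, north 1722 cos 69° = 617.11
Leg 2 (161°, 858 m): east 858 sin 161° = 279.34, north 858 cos 161° = -811.25
Leg 3 (256°, 3737 m): east 3737 sin 256° = -3626.00, north 3737 cos 256° = -904.06
Net displacement: -1739.03 east, -1098.21 north. Direction back to start is (1739.03, 1098.21): bearing = atan2(1739.03, 1098.21) mod 360° = 57.73° ≈ 058°.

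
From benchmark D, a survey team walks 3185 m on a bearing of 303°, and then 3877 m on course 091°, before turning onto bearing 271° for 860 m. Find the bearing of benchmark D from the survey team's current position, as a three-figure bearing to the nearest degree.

Leg 1 (303°, 3185 m): east 3185 sin 303° = -2671.17, north 3185 cos 303° = 1734.68
Leg 2 (091°, 3877 m): east 3877 sin 91° = 3876.41, north 3877 cos 91° = -67.66
Leg 3 (271°, 860 m): east 860 sin 271° = -859.87, north 860 cos 271° = 15.01
Net displacement: 345.37 east, 1682.02 north. Direction back to start is (-345.37, -1682.02): bearing = atan2(-345.37, -1682.02) mod 360° = 191.60° ≈ 192°.

192°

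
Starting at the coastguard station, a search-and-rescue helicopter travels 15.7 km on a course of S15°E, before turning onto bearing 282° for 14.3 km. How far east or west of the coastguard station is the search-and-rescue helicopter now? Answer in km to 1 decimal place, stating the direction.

Leg 1 (S15°E, 15.7 km): east 15.7 sin 165° = 4.06, north 15.7 cos 165° = -15.17
Leg 2 (282°, 14.3 km): east 14.3 sin 282° = -13.99, north 14.3 cos 282° = 2.97
Net east component: -9.92 km.

9.9 km west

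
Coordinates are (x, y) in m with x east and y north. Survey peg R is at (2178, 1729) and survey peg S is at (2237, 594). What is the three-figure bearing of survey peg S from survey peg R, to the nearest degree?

177°

Δeast = 2237 − 2178 = 59.00; Δnorth = 594 − 1729 = -1135.00.
Bearing = atan2(Δeast, Δnorth) mod 360° = 177.02° ≈ 177°.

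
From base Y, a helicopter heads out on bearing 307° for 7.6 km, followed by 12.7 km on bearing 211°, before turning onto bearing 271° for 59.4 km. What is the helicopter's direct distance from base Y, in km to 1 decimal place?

72.2 km

Leg 1 (307°, 7.6 km): east 7.6 sin 307° = -6.07, north 7.6 cos 307° = 4.57
Leg 2 (211°, 12.7 km): east 12.7 sin 211° = -6.54, north 12.7 cos 211° = -10.89
Leg 3 (271°, 59.4 km): east 59.4 sin 271° = -59.39, north 59.4 cos 271° = 1.04
Net: -72.00 east, -5.28 north. Distance = √((-72.00)² + (-5.28)²) = 72.195 km.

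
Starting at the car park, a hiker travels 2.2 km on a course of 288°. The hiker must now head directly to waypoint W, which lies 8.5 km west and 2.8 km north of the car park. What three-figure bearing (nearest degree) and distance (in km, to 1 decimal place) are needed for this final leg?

288°, 6.7 km

Leg 1 (288°, 2.2 km): east 2.2 sin 288° = -2.09, north 2.2 cos 288° = 0.68
Current position: (-2.09, 0.68). Target: (-8.5, 2.8). Remaining: Δeast = -6.41, Δnorth = 2.12.
Bearing = atan2(-6.41, 2.12) mod 360° = 288.31°; distance = √((-6.41)² + (2.12)²) = 6.749 km.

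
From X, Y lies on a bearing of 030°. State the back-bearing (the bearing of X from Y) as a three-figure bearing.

Back-bearing = 030° + 180° = 210°.

210°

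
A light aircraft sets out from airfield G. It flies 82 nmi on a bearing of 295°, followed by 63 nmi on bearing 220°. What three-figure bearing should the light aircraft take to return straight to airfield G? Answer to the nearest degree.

Leg 1 (295°, 82 nmi): east 82 sin 295° = -74.32, north 82 cos 295° = 34.65
Leg 2 (220°, 63 nmi): east 63 sin 220° = -40.50, north 63 cos 220° = -48.26
Net displacement: -114.81 east, -13.61 north. Direction back to start is (114.81, 13.61): bearing = atan2(114.81, 13.61) mod 360° = 83.24° ≈ 083°.

083°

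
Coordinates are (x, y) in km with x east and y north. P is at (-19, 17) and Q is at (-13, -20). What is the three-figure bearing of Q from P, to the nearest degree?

Δeast = -13 − -19 = 6.00; Δnorth = -20 − 17 = -37.00.
Bearing = atan2(Δeast, Δnorth) mod 360° = 170.79° ≈ 171°.

171°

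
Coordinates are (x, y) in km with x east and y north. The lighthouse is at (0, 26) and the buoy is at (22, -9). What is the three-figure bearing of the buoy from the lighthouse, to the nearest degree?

148°

Δeast = 22 − 0 = 22.00; Δnorth = -9 − 26 = -35.00.
Bearing = atan2(Δeast, Δnorth) mod 360° = 147.85° ≈ 148°.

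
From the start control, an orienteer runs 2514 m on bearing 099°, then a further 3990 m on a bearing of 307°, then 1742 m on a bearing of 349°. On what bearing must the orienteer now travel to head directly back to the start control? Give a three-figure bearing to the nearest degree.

Leg 1 (099°, 2514 m): east 2514 sin 99° = 2483.05, north 2514 cos 99° = -393.28
Leg 2 (307°, 3990 m): east 3990 sin 307° = -3186.56, north 3990 cos 307° = 2401.24
Leg 3 (349°, 1742 m): east 1742 sin 349° = -332.39, north 1742 cos 349° = 1709.99
Net displacement: -1035.90 east, 3717.96 north. Direction back to start is (1035.90, -3717.96): bearing = atan2(1035.90, -3717.96) mod 360° = 164.43° ≈ 164°.

164°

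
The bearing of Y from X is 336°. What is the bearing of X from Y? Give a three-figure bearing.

156°

Back-bearing = 336° − 180° = 156°.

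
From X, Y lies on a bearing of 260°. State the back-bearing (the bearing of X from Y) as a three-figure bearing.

080°

Back-bearing = 260° − 180° = 080°.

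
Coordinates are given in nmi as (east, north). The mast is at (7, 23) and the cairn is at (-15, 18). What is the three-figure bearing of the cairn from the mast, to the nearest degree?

Δeast = -15 − 7 = -22.00; Δnorth = 18 − 23 = -5.00.
Bearing = atan2(Δeast, Δnorth) mod 360° = 257.20° ≈ 257°.

257°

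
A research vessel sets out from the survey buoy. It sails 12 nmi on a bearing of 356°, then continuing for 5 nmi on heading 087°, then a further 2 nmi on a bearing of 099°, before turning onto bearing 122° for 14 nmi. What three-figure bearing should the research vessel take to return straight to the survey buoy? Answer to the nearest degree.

256°

Leg 1 (356°, 12 nmi): east 12 sin 356° = -0.84, north 12 cos 356° = 11.97
Leg 2 (087°, 5 nmi): east 5 sin 87° = 4.99, north 5 cos 87° = 0.26
Leg 3 (099°, 2 nmi): east 2 sin 99° = 1.98, north 2 cos 99° = -0.31
Leg 4 (122°, 14 nmi): east 14 sin 122° = 11.87, north 14 cos 122° = -7.42
Net displacement: 18.00 east, 4.50 north. Direction back to start is (-18.00, -4.50): bearing = atan2(-18.00, -4.50) mod 360° = 255.96° ≈ 256°.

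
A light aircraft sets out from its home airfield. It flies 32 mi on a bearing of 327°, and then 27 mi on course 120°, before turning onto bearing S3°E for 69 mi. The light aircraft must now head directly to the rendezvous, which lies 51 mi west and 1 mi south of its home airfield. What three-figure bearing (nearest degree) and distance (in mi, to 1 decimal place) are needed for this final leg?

312°, 81.5 mi

Leg 1 (327°, 32 mi): east 32 sin 327° = -17.43, north 32 cos 327° = 26.84
Leg 2 (120°, 27 mi): east 27 sin 120° = 23.38, north 27 cos 120° = -13.50
Leg 3 (S3°E, 69 mi): east 69 sin 177° = 3.61, north 69 cos 177° = -68.91
Current position: (9.57, -55.57). Target: (-51, -1). Remaining: Δeast = -60.57, Δnorth = 54.57.
Bearing = atan2(-60.57, 54.57) mod 360° = 312.02°; distance = √((-60.57)² + (54.57)²) = 81.522 mi.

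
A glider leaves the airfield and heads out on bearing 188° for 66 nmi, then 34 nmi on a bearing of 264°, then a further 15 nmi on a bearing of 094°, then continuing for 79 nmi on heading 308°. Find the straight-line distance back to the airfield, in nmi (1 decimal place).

92.8 nmi

Leg 1 (188°, 66 nmi): east 66 sin 188° = -9.19, north 66 cos 188° = -65.36
Leg 2 (264°, 34 nmi): east 34 sin 264° = -33.81, north 34 cos 264° = -3.55
Leg 3 (094°, 15 nmi): east 15 sin 94° = 14.96, north 15 cos 94° = -1.05
Leg 4 (308°, 79 nmi): east 79 sin 308° = -62.25, north 79 cos 308° = 48.64
Net: -90.29 east, -21.32 north. Distance = √((-90.29)² + (-21.32)²) = 92.772 nmi.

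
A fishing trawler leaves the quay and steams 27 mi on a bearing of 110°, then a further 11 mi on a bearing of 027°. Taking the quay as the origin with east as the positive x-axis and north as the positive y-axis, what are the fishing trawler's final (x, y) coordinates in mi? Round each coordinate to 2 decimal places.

Leg 1 (110°, 27 mi): east 27 sin 110° = 25.37, north 27 cos 110° = -9.23
Leg 2 (027°, 11 mi): east 11 sin 27° = 4.99, north 11 cos 27° = 9.80
Summing: 30.37 mi east, 0.57 mi north → (30.37, 0.57).

(30.37, 0.57)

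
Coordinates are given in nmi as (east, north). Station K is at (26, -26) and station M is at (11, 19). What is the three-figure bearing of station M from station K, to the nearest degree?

Δeast = 11 − 26 = -15.00; Δnorth = 19 − -26 = 45.00.
Bearing = atan2(Δeast, Δnorth) mod 360° = 341.57° ≈ 342°.

342°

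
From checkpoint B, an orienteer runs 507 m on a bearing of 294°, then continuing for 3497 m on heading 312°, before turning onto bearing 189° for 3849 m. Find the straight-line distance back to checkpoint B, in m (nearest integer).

Leg 1 (294°, 507 m): east 507 sin 294° = -463.17, north 507 cos 294° = 206.22
Leg 2 (312°, 3497 m): east 3497 sin 312° = -2598.78, north 3497 cos 312° = 2339.95
Leg 3 (189°, 3849 m): east 3849 sin 189° = -602.12, north 3849 cos 189° = -3801.61
Net: -3664.06 east, -1255.45 north. Distance = √((-3664.06)² + (-1255.45)²) = 3873.176 m.

3873 m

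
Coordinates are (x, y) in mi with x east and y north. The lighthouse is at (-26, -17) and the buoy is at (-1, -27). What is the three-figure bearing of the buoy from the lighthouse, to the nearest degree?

Δeast = -1 − -26 = 25.00; Δnorth = -27 − -17 = -10.00.
Bearing = atan2(Δeast, Δnorth) mod 360° = 111.80° ≈ 112°.

112°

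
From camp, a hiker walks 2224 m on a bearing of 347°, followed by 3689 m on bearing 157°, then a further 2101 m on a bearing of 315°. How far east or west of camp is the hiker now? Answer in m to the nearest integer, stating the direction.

Leg 1 (347°, 2224 m): east 2224 sin 347° = -500.29, north 2224 cos 347° = 2167.00
Leg 2 (157°, 3689 m): east 3689 sin 157° = 1441.41, north 3689 cos 157° = -3395.74
Leg 3 (315°, 2101 m): east 2101 sin 315° = -1485.63, north 2101 cos 315° = 1485.63
Net east component: -544.52 m.

545 m west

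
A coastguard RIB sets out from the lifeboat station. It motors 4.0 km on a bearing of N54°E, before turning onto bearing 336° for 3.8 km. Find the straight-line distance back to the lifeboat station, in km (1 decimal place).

Leg 1 (N54°E, 4.0 km): east 4.0 sin 54° = 3.24, north 4.0 cos 54° = 2.35
Leg 2 (336°, 3.8 km): east 3.8 sin 336° = -1.55, north 3.8 cos 336° = 3.47
Net: 1.69 east, 5.82 north. Distance = √((1.69)² + (5.82)²) = 6.063 km.

6.1 km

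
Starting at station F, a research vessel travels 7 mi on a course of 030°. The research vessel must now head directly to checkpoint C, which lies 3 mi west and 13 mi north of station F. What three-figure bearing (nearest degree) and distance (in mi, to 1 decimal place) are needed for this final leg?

317°, 9.5 mi

Leg 1 (030°, 7 mi): east 7 sin 30° = 3.50, north 7 cos 30° = 6.06
Current position: (3.50, 6.06). Target: (-3, 13). Remaining: Δeast = -6.50, Δnorth = 6.94.
Bearing = atan2(-6.50, 6.94) mod 360° = 316.87°; distance = √((-6.50)² + (6.94)²) = 9.507 mi.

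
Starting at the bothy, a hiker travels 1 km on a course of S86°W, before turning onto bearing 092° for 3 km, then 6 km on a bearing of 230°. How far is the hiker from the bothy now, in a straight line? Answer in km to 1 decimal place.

4.8 km

Leg 1 (S86°W, 1 km): east 1 sin 266° = -1.00, north 1 cos 266° = -0.07
Leg 2 (092°, 3 km): east 3 sin 92° = 3.00, north 3 cos 92° = -0.10
Leg 3 (230°, 6 km): east 6 sin 230° = -4.60, north 6 cos 230° = -3.86
Net: -2.60 east, -4.03 north. Distance = √((-2.60)² + (-4.03)²) = 4.795 km.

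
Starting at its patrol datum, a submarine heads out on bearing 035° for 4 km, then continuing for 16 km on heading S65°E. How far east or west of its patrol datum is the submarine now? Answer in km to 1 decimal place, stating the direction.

Leg 1 (035°, 4 km): east 4 sin 35° = 2.29, north 4 cos 35° = 3.28
Leg 2 (S65°E, 16 km): east 16 sin 115° = 14.50, north 16 cos 115° = -6.76
Net east component: 16.80 km.

16.8 km east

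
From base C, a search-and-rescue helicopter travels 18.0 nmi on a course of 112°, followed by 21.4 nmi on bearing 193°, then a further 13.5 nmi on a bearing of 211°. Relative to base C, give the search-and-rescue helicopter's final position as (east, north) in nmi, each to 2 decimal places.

Leg 1 (112°, 18.0 nmi): east 18.0 sin 112° = 16.69, north 18.0 cos 112° = -6.74
Leg 2 (193°, 21.4 nmi): east 21.4 sin 193° = -4.81, north 21.4 cos 193° = -20.85
Leg 3 (211°, 13.5 nmi): east 13.5 sin 211° = -6.95, north 13.5 cos 211° = -11.57
Summing: 4.92 nmi east, -39.17 nmi north → (4.92, -39.17).

(4.92, -39.17)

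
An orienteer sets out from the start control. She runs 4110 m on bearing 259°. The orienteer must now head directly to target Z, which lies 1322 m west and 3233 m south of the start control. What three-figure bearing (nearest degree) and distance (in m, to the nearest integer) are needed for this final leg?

Leg 1 (259°, 4110 m): east 4110 sin 259° = -4034.49, north 4110 cos 259° = -784.22
Current position: (-4034.49, -784.22). Target: (-1322, -3233). Remaining: Δeast = 2712.49, Δnorth = -2448.78.
Bearing = atan2(2712.49, -2448.78) mod 360° = 132.08°; distance = √((2712.49)² + (-2448.78)²) = 3654.325 m.

132°, 3654 m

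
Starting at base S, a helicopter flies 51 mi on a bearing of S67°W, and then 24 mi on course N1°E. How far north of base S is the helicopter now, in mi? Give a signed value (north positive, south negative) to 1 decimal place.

4.1 mi

Leg 1 (S67°W, 51 mi): east 51 sin 247° = -46.95, north 51 cos 247° = -19.93
Leg 2 (N1°E, 24 mi): east 24 sin 1° = 0.42, north 24 cos 1° = 24.00
Net north component: 4.07 mi.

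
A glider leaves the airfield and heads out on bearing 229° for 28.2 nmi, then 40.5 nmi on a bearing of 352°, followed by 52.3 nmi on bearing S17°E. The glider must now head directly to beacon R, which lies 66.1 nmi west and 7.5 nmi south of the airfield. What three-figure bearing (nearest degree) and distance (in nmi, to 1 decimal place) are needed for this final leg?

Leg 1 (229°, 28.2 nmi): east 28.2 sin 229° = -21.28, north 28.2 cos 229° = -18.50
Leg 2 (352°, 40.5 nmi): east 40.5 sin 352° = -5.64, north 40.5 cos 352° = 40.11
Leg 3 (S17°E, 52.3 nmi): east 52.3 sin 163° = 15.29, north 52.3 cos 163° = -50.01
Current position: (-11.63, -28.41). Target: (-66.1, -7.5). Remaining: Δeast = -54.47, Δnorth = 20.91.
Bearing = atan2(-54.47, 20.91) mod 360° = 291.00°; distance = √((-54.47)² + (20.91)²) = 58.347 nmi.

291°, 58.3 nmi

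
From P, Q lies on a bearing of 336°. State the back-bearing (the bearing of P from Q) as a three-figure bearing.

156°

Back-bearing = 336° − 180° = 156°.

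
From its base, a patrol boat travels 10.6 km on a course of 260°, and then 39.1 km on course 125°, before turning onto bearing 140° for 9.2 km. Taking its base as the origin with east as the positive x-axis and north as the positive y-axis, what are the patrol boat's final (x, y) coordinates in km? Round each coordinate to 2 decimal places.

Leg 1 (260°, 10.6 km): east 10.6 sin 260° = -10.44, north 10.6 cos 260° = -1.84
Leg 2 (125°, 39.1 km): east 39.1 sin 125° = 32.03, north 39.1 cos 125° = -22.43
Leg 3 (140°, 9.2 km): east 9.2 sin 140° = 5.91, north 9.2 cos 140° = -7.05
Summing: 27.50 km east, -31.32 km north → (27.50, -31.32).

(27.50, -31.32)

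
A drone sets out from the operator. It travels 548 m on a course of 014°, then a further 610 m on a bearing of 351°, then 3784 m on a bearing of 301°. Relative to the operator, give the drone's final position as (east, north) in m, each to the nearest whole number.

(-3206, 3083)

Leg 1 (014°, 548 m): east 548 sin 14° = 132.57, north 548 cos 14° = 531.72
Leg 2 (351°, 610 m): east 610 sin 351° = -95.43, north 610 cos 351° = 602.49
Leg 3 (301°, 3784 m): east 3784 sin 301° = -3243.52, north 3784 cos 301° = 1948.90
Summing: -3206.37 m east, 3083.12 m north → (-3206, 3083).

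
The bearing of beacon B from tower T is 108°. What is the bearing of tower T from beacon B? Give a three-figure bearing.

Back-bearing = 108° + 180° = 288°.

288°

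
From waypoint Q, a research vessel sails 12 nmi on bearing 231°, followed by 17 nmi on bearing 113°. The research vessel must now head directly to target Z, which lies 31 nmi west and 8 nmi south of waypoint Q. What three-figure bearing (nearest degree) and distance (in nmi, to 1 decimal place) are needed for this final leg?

Leg 1 (231°, 12 nmi): east 12 sin 231° = -9.33, north 12 cos 231° = -7.55
Leg 2 (113°, 17 nmi): east 17 sin 113° = 15.65, north 17 cos 113° = -6.64
Current position: (6.32, -14.19). Target: (-31, -8). Remaining: Δeast = -37.32, Δnorth = 6.19.
Bearing = atan2(-37.32, 6.19) mod 360° = 279.42°; distance = √((-37.32)² + (6.19)²) = 37.833 nmi.

279°, 37.8 nmi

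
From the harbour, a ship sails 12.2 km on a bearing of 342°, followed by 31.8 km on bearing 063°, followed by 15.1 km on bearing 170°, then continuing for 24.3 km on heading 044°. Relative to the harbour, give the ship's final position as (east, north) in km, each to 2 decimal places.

Leg 1 (342°, 12.2 km): east 12.2 sin 342° = -3.77, north 12.2 cos 342° = 11.60
Leg 2 (063°, 31.8 km): east 31.8 sin 63° = 28.33, north 31.8 cos 63° = 14.44
Leg 3 (170°, 15.1 km): east 15.1 sin 170° = 2.62, north 15.1 cos 170° = -14.87
Leg 4 (044°, 24.3 km): east 24.3 sin 44° = 16.88, north 24.3 cos 44° = 17.48
Summing: 44.07 km east, 28.65 km north → (44.07, 28.65).

(44.07, 28.65)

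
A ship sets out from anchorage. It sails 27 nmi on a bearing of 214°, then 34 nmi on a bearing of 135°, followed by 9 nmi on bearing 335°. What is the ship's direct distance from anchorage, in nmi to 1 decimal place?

Leg 1 (214°, 27 nmi): east 27 sin 214° = -15.10, north 27 cos 214° = -22.38
Leg 2 (135°, 34 nmi): east 34 sin 135° = 24.04, north 34 cos 135° = -24.04
Leg 3 (335°, 9 nmi): east 9 sin 335° = -3.80, north 9 cos 335° = 8.16
Net: 5.14 east, -38.27 north. Distance = √((5.14)² + (-38.27)²) = 38.612 nmi.

38.6 nmi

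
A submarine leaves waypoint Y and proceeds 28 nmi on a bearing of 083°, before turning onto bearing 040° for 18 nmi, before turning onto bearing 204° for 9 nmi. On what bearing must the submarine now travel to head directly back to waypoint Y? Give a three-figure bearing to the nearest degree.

Leg 1 (083°, 28 nmi): east 28 sin 83° = 27.79, north 28 cos 83° = 3.41
Leg 2 (040°, 18 nmi): east 18 sin 40° = 11.57, north 18 cos 40° = 13.79
Leg 3 (204°, 9 nmi): east 9 sin 204° = -3.66, north 9 cos 204° = -8.22
Net displacement: 35.70 east, 8.98 north. Direction back to start is (-35.70, -8.98): bearing = atan2(-35.70, -8.98) mod 360° = 255.88° ≈ 256°.

256°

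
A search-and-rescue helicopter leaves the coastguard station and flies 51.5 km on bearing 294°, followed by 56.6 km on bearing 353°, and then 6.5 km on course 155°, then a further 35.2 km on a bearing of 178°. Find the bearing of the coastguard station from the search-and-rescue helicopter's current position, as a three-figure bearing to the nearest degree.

126°

Leg 1 (294°, 51.5 km): east 51.5 sin 294° = -47.05, north 51.5 cos 294° = 20.95
Leg 2 (353°, 56.6 km): east 56.6 sin 353° = -6.90, north 56.6 cos 353° = 56.18
Leg 3 (155°, 6.5 km): east 6.5 sin 155° = 2.75, north 6.5 cos 155° = -5.89
Leg 4 (178°, 35.2 km): east 35.2 sin 178° = 1.23, north 35.2 cos 178° = -35.18
Net displacement: -49.97 east, 36.06 north. Direction back to start is (49.97, -36.06): bearing = atan2(49.97, -36.06) mod 360° = 125.81° ≈ 126°.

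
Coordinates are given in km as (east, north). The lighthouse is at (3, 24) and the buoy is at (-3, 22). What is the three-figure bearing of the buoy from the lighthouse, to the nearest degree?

252°

Δeast = -3 − 3 = -6.00; Δnorth = 22 − 24 = -2.00.
Bearing = atan2(Δeast, Δnorth) mod 360° = 251.57° ≈ 252°.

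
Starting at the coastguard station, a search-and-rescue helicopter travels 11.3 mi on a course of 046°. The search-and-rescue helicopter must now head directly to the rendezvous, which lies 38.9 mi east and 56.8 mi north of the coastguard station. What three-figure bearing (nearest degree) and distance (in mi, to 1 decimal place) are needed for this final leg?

032°, 57.8 mi

Leg 1 (046°, 11.3 mi): east 11.3 sin 46° = 8.13, north 11.3 cos 46° = 7.85
Current position: (8.13, 7.85). Target: (38.9, 56.8). Remaining: Δeast = 30.77, Δnorth = 48.95.
Bearing = atan2(30.77, 48.95) mod 360° = 32.15°; distance = √((30.77)² + (48.95)²) = 57.819 mi.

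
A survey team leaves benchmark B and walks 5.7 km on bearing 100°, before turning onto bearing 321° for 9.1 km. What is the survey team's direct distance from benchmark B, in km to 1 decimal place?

Leg 1 (100°, 5.7 km): east 5.7 sin 100° = 5.61, north 5.7 cos 100° = -0.99
Leg 2 (321°, 9.1 km): east 9.1 sin 321° = -5.73, north 9.1 cos 321° = 7.07
Net: -0.11 east, 6.08 north. Distance = √((-0.11)² + (6.08)²) = 6.083 km.

6.1 km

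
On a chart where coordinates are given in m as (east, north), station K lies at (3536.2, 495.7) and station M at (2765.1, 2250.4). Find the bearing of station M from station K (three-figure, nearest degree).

336°

Δeast = 2765.1 − 3536.2 = -771.10; Δnorth = 2250.4 − 495.7 = 1754.70.
Bearing = atan2(Δeast, Δnorth) mod 360° = 336.28° ≈ 336°.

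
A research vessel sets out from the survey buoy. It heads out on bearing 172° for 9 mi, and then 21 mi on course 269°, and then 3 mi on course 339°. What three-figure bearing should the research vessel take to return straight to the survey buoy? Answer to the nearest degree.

073°

Leg 1 (172°, 9 mi): east 9 sin 172° = 1.25, north 9 cos 172° = -8.91
Leg 2 (269°, 21 mi): east 21 sin 269° = -21.00, north 21 cos 269° = -0.37
Leg 3 (339°, 3 mi): east 3 sin 339° = -1.08, north 3 cos 339° = 2.80
Net displacement: -20.82 east, -6.48 north. Direction back to start is (20.82, 6.48): bearing = atan2(20.82, 6.48) mod 360° = 72.72° ≈ 073°.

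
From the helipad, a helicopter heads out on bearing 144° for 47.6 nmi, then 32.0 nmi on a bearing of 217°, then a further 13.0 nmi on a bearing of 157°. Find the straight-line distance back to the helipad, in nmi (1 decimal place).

77.3 nmi

Leg 1 (144°, 47.6 nmi): east 47.6 sin 144° = 27.98, north 47.6 cos 144° = -38.51
Leg 2 (217°, 32.0 nmi): east 32.0 sin 217° = -19.26, north 32.0 cos 217° = -25.56
Leg 3 (157°, 13.0 nmi): east 13.0 sin 157° = 5.08, north 13.0 cos 157° = -11.97
Net: 13.80 east, -76.03 north. Distance = √((13.80)² + (-76.03)²) = 77.274 nmi.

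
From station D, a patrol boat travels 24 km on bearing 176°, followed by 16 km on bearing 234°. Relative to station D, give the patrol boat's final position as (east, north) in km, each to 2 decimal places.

Leg 1 (176°, 24 km): east 24 sin 176° = 1.67, north 24 cos 176° = -23.94
Leg 2 (234°, 16 km): east 16 sin 234° = -12.94, north 16 cos 234° = -9.40
Summing: -11.27 km east, -33.35 km north → (-11.27, -33.35).

(-11.27, -33.35)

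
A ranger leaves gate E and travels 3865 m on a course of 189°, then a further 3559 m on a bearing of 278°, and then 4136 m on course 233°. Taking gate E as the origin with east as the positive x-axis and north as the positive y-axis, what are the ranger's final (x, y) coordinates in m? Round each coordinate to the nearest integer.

(-7432, -5811)

Leg 1 (189°, 3865 m): east 3865 sin 189° = -604.62, north 3865 cos 189° = -3817.42
Leg 2 (278°, 3559 m): east 3559 sin 278° = -3524.36, north 3559 cos 278° = 495.32
Leg 3 (233°, 4136 m): east 4136 sin 233° = -3303.16, north 4136 cos 233° = -2489.11
Summing: -7432.14 m east, -5811.21 m north → (-7432, -5811).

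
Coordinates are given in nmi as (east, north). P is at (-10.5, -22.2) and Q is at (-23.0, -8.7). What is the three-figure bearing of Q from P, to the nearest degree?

Δeast = -23.0 − -10.5 = -12.50; Δnorth = -8.7 − -22.2 = 13.50.
Bearing = atan2(Δeast, Δnorth) mod 360° = 317.20° ≈ 317°.

317°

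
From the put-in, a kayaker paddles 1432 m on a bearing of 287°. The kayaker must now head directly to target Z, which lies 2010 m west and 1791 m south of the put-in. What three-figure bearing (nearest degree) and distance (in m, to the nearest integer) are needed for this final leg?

196°, 2301 m

Leg 1 (287°, 1432 m): east 1432 sin 287° = -1369.43, north 1432 cos 287° = 418.68
Current position: (-1369.43, 418.68). Target: (-2010, -1791). Remaining: Δeast = -640.57, Δnorth = -2209.68.
Bearing = atan2(-640.57, -2209.68) mod 360° = 196.17°; distance = √((-640.57)² + (-2209.68)²) = 2300.652 m.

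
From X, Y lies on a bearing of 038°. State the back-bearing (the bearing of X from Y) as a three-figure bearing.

218°

Back-bearing = 038° + 180° = 218°.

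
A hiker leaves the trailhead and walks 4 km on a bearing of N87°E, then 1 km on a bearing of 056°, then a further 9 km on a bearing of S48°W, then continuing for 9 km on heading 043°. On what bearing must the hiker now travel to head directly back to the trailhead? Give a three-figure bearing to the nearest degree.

Leg 1 (N87°E, 4 km): east 4 sin 87° = 3.99, north 4 cos 87° = 0.21
Leg 2 (056°, 1 km): east 1 sin 56° = 0.83, north 1 cos 56° = 0.56
Leg 3 (S48°W, 9 km): east 9 sin 228° = -6.69, north 9 cos 228° = -6.02
Leg 4 (043°, 9 km): east 9 sin 43° = 6.14, north 9 cos 43° = 6.58
Net displacement: 4.27 east, 1.33 north. Direction back to start is (-4.27, -1.33): bearing = atan2(-4.27, -1.33) mod 360° = 252.73° ≈ 253°.

253°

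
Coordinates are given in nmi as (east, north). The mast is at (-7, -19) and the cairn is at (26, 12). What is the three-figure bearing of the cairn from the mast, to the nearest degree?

047°

Δeast = 26 − -7 = 33.00; Δnorth = 12 − -19 = 31.00.
Bearing = atan2(Δeast, Δnorth) mod 360° = 46.79° ≈ 047°.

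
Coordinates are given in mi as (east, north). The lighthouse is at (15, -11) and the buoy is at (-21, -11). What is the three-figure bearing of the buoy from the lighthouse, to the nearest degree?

Δeast = -21 − 15 = -36.00; Δnorth = -11 − -11 = 0.00.
Bearing = atan2(Δeast, Δnorth) mod 360° = 270.00° ≈ 270°.

270°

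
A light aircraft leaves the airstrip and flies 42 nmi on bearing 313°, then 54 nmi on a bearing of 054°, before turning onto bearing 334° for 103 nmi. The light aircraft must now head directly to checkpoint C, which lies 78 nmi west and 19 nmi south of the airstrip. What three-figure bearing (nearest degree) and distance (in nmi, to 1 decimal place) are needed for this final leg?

195°, 178.0 nmi

Leg 1 (313°, 42 nmi): east 42 sin 313° = -30.72, north 42 cos 313° = 28.64
Leg 2 (054°, 54 nmi): east 54 sin 54° = 43.69, north 54 cos 54° = 31.74
Leg 3 (334°, 103 nmi): east 103 sin 334° = -45.15, north 103 cos 334° = 92.58
Current position: (-32.18, 152.96). Target: (-78, -19). Remaining: Δeast = -45.82, Δnorth = -171.96.
Bearing = atan2(-45.82, -171.96) mod 360° = 194.92°; distance = √((-45.82)² + (-171.96)²) = 177.959 nmi.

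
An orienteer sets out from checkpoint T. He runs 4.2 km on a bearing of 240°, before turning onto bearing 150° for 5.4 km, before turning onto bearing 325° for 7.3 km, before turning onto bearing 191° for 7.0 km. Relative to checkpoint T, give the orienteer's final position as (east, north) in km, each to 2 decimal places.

Leg 1 (240°, 4.2 km): east 4.2 sin 240° = -3.64, north 4.2 cos 240° = -2.10
Leg 2 (150°, 5.4 km): east 5.4 sin 150° = 2.70, north 5.4 cos 150° = -4.68
Leg 3 (325°, 7.3 km): east 7.3 sin 325° = -4.19, north 7.3 cos 325° = 5.98
Leg 4 (191°, 7.0 km): east 7.0 sin 191° = -1.34, north 7.0 cos 191° = -6.87
Summing: -6.46 km east, -7.67 km north → (-6.46, -7.67).

(-6.46, -7.67)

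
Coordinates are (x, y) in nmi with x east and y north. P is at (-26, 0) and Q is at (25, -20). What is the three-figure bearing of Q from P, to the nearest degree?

111°

Δeast = 25 − -26 = 51.00; Δnorth = -20 − 0 = -20.00.
Bearing = atan2(Δeast, Δnorth) mod 360° = 111.41° ≈ 111°.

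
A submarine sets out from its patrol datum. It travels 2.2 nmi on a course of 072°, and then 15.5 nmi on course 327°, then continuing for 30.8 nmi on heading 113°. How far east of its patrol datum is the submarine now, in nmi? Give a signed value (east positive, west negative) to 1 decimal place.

Leg 1 (072°, 2.2 nmi): east 2.2 sin 72° = 2.09, north 2.2 cos 72° = 0.68
Leg 2 (327°, 15.5 nmi): east 15.5 sin 327° = -8.44, north 15.5 cos 327° = 13.00
Leg 3 (113°, 30.8 nmi): east 30.8 sin 113° = 28.35, north 30.8 cos 113° = -12.03
Net east component: 22.00 nmi.

22.0 nmi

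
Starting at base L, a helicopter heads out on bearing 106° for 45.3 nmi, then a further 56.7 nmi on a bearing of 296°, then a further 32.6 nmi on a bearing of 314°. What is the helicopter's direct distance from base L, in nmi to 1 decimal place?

46.7 nmi

Leg 1 (106°, 45.3 nmi): east 45.3 sin 106° = 43.55, north 45.3 cos 106° = -12.49
Leg 2 (296°, 56.7 nmi): east 56.7 sin 296° = -50.96, north 56.7 cos 296° = 24.86
Leg 3 (314°, 32.6 nmi): east 32.6 sin 314° = -23.45, north 32.6 cos 314° = 22.65
Net: -30.87 east, 35.02 north. Distance = √((-30.87)² + (35.02)²) = 46.678 nmi.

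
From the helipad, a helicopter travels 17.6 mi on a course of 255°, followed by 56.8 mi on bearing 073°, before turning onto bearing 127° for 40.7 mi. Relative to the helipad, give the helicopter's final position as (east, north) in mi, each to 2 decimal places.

(69.82, -12.44)

Leg 1 (255°, 17.6 mi): east 17.6 sin 255° = -17.00, north 17.6 cos 255° = -4.56
Leg 2 (073°, 56.8 mi): east 56.8 sin 73° = 54.32, north 56.8 cos 73° = 16.61
Leg 3 (127°, 40.7 mi): east 40.7 sin 127° = 32.50, north 40.7 cos 127° = -24.49
Summing: 69.82 mi east, -12.44 mi north → (69.82, -12.44).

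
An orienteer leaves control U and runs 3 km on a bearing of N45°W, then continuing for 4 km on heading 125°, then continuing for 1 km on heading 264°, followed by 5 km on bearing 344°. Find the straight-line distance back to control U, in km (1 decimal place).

Leg 1 (N45°W, 3 km): east 3 sin 315° = -2.12, north 3 cos 315° = 2.12
Leg 2 (125°, 4 km): east 4 sin 125° = 3.28, north 4 cos 125° = -2.29
Leg 3 (264°, 1 km): east 1 sin 264° = -0.99, north 1 cos 264° = -0.10
Leg 4 (344°, 5 km): east 5 sin 344° = -1.38, north 5 cos 344° = 4.81
Net: -1.22 east, 4.53 north. Distance = √((-1.22)² + (4.53)²) = 4.690 km.

4.7 km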